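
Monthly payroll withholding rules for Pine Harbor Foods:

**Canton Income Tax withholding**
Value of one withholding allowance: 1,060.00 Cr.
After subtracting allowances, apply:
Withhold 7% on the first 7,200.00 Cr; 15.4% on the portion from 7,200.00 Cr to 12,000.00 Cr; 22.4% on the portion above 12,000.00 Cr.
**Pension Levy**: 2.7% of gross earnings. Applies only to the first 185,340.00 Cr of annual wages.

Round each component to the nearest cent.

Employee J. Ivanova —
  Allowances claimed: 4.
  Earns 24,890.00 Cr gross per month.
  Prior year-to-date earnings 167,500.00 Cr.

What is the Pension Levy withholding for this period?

481.68 Cr

Pension Levy: cap 185,340.00 Cr − YTD 167,500.00 Cr = 17,840.00 Cr subject; 2.7% × 17,840.00 Cr = 481.68 Cr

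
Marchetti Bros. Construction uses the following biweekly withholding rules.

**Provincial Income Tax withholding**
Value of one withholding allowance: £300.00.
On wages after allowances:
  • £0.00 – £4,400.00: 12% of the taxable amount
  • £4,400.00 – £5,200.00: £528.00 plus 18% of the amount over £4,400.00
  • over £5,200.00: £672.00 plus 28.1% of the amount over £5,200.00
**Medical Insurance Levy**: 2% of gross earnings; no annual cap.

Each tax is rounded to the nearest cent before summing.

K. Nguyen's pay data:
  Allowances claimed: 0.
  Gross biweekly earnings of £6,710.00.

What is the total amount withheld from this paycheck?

Provincial Income Tax: taxable = £6,710.00
  £672.00 + 28.1% × (£6,710.00 − £5,200.00) = £672.00 + 28.1% × £1,510.00 = £1,096.31
Medical Insurance Levy: 2% × £6,710.00 = £134.20
Total: £1,096.31 + £134.20 = £1,230.51

£1,230.51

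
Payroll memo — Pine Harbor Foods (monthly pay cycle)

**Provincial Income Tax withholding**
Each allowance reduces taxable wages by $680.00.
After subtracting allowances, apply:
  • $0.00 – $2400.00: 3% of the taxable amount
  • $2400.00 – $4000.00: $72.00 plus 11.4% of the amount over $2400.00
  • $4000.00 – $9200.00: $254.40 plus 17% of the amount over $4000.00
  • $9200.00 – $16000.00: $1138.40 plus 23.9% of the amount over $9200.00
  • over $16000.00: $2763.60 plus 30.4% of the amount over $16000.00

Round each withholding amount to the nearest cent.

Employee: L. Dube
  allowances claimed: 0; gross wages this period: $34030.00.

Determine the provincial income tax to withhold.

$8244.72

Provincial Income Tax: taxable = $34030.00
  $2763.60 + 30.4% × ($34030.00 − $16000.00) = $2763.60 + 30.4% × $18030.00 = $8244.72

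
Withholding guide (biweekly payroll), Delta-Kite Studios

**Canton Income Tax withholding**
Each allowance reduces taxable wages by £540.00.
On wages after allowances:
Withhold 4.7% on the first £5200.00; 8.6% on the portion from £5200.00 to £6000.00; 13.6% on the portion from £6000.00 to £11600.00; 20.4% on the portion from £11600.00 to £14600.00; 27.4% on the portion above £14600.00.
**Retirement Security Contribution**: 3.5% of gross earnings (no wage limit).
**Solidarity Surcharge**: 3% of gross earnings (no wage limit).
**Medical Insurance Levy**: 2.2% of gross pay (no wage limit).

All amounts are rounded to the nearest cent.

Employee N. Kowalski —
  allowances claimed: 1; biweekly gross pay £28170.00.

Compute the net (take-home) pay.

£20462.19

Canton Income Tax: taxable = £28170.00 − 1×£540.00 = £27630.00
  £1686.80 + 27.4% × (£27630.00 − £14600.00) = £1686.80 + 27.4% × £13030.00 = £5257.02
Retirement Security Contribution: 3.5% × £28170.00 = £985.95
Solidarity Surcharge: 3% × £28170.00 = £845.10
Medical Insurance Levy: 2.2% × £28170.00 = £619.74
Total withheld: £5257.02 + £985.95 + £845.10 + £619.74 = £7707.81
Net pay: £28170.00 − £7707.81 = £20462.19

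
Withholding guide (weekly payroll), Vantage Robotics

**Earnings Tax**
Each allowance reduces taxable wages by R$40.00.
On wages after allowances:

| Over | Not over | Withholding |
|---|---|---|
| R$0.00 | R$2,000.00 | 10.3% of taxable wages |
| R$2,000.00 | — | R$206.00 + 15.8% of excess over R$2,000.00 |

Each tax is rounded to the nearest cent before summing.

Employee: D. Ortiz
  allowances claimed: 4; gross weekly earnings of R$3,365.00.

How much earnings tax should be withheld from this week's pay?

Earnings Tax: taxable = R$3,365.00 − 4×R$40.00 = R$3,205.00
  R$206.00 + 15.8% × (R$3,205.00 − R$2,000.00) = R$206.00 + 15.8% × R$1,205.00 = R$396.39

R$396.39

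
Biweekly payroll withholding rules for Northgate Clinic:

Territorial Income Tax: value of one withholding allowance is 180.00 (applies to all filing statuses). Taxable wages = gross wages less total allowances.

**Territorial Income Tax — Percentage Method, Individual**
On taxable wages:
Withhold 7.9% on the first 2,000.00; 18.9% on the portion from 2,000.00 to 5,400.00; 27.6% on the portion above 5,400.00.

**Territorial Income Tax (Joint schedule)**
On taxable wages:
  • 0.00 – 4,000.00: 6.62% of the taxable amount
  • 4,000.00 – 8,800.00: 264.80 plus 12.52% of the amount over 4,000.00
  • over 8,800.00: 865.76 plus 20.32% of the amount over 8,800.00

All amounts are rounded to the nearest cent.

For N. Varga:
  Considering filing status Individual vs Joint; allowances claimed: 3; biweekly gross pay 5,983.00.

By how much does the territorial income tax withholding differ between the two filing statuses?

Territorial Income Tax (Individual): taxable = 5,983.00 − 3×180.00 = 5,443.00
  800.60 + 27.6% × (5,443.00 − 5,400.00) = 800.60 + 27.6% × 43.00 = 812.47
Territorial Income Tax (Joint): taxable = 5,983.00 − 3×180.00 = 5,443.00
  264.80 + 12.52% × (5,443.00 − 4,000.00) = 264.80 + 12.52% × 1,443.00 = 445.46
Difference: |812.47 − 445.46| = 367.01 (higher under Individual)

367.01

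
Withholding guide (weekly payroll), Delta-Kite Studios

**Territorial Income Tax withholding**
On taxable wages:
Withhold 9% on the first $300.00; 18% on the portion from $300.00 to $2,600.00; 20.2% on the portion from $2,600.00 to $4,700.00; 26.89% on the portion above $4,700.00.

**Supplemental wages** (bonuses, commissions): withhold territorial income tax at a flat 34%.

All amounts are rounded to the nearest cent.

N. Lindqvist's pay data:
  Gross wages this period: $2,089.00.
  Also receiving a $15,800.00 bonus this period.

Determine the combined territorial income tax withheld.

Territorial Income Tax: taxable = $2,089.00
  $27.00 + 18% × ($2,089.00 − $300.00) = $27.00 + 18% × $1,789.00 = $349.02
Supplemental (34% flat on bonus): 34% × $15,800.00 = $5,372.00
Total territorial income tax: $349.02 + $5,372.00 = $5,721.02

$5,721.02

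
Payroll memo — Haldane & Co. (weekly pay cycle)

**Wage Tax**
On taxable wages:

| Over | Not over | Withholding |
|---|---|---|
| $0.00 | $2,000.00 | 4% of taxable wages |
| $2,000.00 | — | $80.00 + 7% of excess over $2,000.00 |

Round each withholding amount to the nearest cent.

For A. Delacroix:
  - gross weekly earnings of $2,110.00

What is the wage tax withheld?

Wage Tax: taxable = $2,110.00
  $80.00 + 7% × ($2,110.00 − $2,000.00) = $80.00 + 7% × $110.00 = $87.70

$87.70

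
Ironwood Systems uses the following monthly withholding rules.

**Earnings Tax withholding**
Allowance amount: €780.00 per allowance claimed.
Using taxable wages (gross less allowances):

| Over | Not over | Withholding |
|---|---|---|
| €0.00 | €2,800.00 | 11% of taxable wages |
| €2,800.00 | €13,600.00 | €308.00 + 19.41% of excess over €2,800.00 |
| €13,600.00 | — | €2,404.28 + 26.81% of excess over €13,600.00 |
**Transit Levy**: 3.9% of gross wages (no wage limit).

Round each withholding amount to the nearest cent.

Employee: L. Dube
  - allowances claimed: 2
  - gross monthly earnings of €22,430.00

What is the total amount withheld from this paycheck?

€5,228.14

Earnings Tax: taxable = €22,430.00 − 2×€780.00 = €20,870.00
  €2,404.28 + 26.81% × (€20,870.00 − €13,600.00) = €2,404.28 + 26.81% × €7,270.00 = €4,353.37
Transit Levy: 3.9% × €22,430.00 = €874.77
Total: €4,353.37 + €874.77 = €5,228.14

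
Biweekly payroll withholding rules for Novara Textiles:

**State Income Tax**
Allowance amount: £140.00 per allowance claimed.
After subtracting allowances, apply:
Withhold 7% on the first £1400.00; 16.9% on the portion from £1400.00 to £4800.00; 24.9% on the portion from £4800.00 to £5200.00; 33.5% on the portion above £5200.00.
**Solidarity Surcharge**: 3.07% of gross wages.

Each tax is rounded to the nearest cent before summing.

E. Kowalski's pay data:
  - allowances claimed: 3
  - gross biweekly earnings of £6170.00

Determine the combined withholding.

£1145.87

State Income Tax: taxable = £6170.00 − 3×£140.00 = £5750.00
  £772.20 + 33.5% × (£5750.00 − £5200.00) = £772.20 + 33.5% × £550.00 = £956.45
Solidarity Surcharge: 3.07% × £6170.00 = £189.42
Total: £956.45 + £189.42 = £1145.87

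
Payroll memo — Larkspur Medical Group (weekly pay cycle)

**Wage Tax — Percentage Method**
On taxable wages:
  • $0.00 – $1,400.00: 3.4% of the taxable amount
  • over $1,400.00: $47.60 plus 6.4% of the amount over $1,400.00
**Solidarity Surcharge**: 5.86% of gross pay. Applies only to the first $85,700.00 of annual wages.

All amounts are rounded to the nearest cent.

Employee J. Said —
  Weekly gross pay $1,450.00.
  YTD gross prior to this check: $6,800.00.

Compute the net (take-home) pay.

Wage Tax: taxable = $1,450.00
  $47.60 + 6.4% × ($1,450.00 − $1,400.00) = $47.60 + 6.4% × $50.00 = $50.80
Solidarity Surcharge: 5.86% × $1,450.00 = $84.97
Total withheld: $50.80 + $84.97 = $135.77
Net pay: $1,450.00 − $135.77 = $1,314.23

$1,314.23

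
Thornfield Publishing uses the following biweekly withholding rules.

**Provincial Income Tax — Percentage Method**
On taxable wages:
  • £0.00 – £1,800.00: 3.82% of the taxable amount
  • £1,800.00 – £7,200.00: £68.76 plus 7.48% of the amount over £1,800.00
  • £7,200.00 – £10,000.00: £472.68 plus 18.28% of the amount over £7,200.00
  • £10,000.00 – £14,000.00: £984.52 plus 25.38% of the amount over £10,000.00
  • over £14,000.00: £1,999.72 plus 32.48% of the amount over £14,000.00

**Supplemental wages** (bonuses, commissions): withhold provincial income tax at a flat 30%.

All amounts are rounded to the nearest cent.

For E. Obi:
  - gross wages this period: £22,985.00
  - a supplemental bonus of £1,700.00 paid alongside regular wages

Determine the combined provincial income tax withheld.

£5,428.05

Provincial Income Tax: taxable = £22,985.00
  £1,999.72 + 32.48% × (£22,985.00 − £14,000.00) = £1,999.72 + 32.48% × £8,985.00 = £4,918.05
Supplemental (30% flat on bonus): 30% × £1,700.00 = £510.00
Total provincial income tax: £4,918.05 + £510.00 = £5,428.05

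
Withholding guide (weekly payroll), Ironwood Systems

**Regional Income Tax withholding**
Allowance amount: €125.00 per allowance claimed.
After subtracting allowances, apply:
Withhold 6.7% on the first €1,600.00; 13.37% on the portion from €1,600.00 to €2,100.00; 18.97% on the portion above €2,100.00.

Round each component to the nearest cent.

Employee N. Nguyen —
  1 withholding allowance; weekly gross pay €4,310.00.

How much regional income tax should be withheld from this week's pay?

Regional Income Tax: taxable = €4,310.00 − 1×€125.00 = €4,185.00
  €174.05 + 18.97% × (€4,185.00 − €2,100.00) = €174.05 + 18.97% × €2,085.00 = €569.57

€569.57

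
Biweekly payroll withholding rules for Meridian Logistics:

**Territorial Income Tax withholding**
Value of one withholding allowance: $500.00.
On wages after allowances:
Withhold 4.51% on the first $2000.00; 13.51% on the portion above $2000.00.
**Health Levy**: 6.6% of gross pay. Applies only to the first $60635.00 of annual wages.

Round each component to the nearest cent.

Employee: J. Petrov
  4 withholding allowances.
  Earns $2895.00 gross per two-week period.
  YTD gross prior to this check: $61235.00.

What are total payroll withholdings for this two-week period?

$40.36

Territorial Income Tax: taxable = $2895.00 − 4×$500.00 = $895.00
  4.51% × $895.00 = $40.36
Health Levy: YTD $61235.00 ≥ cap $60635.00 → $0.00
Total: $40.36 + $0.00 = $40.36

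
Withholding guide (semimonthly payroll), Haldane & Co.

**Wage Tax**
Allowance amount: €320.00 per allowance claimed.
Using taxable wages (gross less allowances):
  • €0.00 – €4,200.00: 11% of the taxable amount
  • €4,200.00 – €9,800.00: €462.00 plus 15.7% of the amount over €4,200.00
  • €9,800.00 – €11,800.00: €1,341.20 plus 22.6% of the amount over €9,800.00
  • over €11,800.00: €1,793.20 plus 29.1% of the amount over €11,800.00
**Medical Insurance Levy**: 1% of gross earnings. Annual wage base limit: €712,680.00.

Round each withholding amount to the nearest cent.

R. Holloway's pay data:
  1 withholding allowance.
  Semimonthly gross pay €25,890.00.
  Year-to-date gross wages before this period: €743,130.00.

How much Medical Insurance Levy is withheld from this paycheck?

Medical Insurance Levy: YTD €743,130.00 ≥ cap €712,680.00 → €0.00

€0.00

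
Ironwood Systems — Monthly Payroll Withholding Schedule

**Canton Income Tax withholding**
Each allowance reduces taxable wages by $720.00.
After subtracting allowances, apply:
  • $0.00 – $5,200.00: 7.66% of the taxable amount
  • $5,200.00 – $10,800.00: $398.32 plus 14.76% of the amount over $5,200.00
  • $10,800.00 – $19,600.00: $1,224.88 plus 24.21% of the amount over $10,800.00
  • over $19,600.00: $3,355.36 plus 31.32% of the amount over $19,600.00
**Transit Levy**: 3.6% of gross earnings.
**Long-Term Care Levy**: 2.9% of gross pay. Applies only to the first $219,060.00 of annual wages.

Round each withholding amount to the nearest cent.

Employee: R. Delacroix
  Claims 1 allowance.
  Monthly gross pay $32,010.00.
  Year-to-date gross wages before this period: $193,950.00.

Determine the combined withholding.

$8,897.22

Canton Income Tax: taxable = $32,010.00 − 1×$720.00 = $31,290.00
  $3,355.36 + 31.32% × ($31,290.00 − $19,600.00) = $3,355.36 + 31.32% × $11,690.00 = $7,016.67
Transit Levy: 3.6% × $32,010.00 = $1,152.36
Long-Term Care Levy: cap $219,060.00 − YTD $193,950.00 = $25,110.00 subject; 2.9% × $25,110.00 = $728.19
Total: $7,016.67 + $1,152.36 + $728.19 = $8,897.22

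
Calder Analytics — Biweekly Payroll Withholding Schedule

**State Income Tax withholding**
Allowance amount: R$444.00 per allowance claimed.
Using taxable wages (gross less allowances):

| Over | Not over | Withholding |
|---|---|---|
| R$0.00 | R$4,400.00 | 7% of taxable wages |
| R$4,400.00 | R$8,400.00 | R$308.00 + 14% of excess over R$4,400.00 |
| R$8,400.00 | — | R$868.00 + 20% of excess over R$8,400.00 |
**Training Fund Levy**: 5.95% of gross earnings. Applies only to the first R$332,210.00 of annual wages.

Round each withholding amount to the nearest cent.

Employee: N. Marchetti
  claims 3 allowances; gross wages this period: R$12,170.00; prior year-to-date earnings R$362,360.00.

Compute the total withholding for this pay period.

R$1,355.60

State Income Tax: taxable = R$12,170.00 − 3×R$444.00 = R$10,838.00
  R$868.00 + 20% × (R$10,838.00 − R$8,400.00) = R$868.00 + 20% × R$2,438.00 = R$1,355.60
Training Fund Levy: YTD R$362,360.00 ≥ cap R$332,210.00 → R$0.00
Total: R$1,355.60 + R$0.00 = R$1,355.60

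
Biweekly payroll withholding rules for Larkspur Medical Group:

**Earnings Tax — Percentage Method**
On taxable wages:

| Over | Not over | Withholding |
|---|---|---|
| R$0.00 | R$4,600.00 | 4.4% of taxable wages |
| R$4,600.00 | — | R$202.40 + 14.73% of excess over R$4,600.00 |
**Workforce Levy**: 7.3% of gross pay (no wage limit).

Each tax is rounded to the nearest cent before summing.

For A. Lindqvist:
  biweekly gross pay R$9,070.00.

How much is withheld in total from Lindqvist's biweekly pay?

R$1,522.94

Earnings Tax: taxable = R$9,070.00
  R$202.40 + 14.73% × (R$9,070.00 − R$4,600.00) = R$202.40 + 14.73% × R$4,470.00 = R$860.83
Workforce Levy: 7.3% × R$9,070.00 = R$662.11
Total: R$860.83 + R$662.11 = R$1,522.94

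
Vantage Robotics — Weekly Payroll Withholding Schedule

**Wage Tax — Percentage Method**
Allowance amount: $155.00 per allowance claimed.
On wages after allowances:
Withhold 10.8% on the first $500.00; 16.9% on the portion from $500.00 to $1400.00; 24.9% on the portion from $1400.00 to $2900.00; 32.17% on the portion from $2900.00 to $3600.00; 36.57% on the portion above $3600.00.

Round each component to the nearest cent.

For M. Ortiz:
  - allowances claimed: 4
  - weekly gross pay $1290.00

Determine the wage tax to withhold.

Wage Tax: taxable = $1290.00 − 4×$155.00 = $670.00
  $54.00 + 16.9% × ($670.00 − $500.00) = $54.00 + 16.9% × $170.00 = $82.73

$82.73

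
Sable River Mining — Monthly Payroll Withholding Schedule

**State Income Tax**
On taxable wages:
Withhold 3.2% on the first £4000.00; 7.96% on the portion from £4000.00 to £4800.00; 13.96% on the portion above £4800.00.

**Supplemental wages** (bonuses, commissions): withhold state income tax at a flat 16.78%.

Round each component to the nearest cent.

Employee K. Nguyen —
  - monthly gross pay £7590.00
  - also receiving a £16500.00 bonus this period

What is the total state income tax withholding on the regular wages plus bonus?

£3349.86

State Income Tax: taxable = £7590.00
  £191.68 + 13.96% × (£7590.00 − £4800.00) = £191.68 + 13.96% × £2790.00 = £581.16
Supplemental (16.78% flat on bonus): 16.78% × £16500.00 = £2768.70
Total state income tax: £581.16 + £2768.70 = £3349.86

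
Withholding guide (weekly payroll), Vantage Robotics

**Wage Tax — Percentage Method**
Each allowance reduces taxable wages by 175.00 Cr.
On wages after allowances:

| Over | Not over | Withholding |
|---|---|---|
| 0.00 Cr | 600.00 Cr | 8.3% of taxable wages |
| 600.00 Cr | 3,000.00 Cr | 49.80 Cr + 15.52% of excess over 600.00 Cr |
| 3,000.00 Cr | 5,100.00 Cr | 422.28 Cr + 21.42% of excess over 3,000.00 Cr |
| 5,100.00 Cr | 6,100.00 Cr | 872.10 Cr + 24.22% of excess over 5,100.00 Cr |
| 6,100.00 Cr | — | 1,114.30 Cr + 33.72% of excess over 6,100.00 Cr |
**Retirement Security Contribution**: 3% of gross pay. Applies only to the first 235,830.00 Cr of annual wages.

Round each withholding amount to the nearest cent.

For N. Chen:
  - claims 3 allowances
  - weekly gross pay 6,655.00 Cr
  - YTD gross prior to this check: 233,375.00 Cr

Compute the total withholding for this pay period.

Wage Tax: taxable = 6,655.00 Cr − 3×175.00 Cr = 6,130.00 Cr
  1,114.30 Cr + 33.72% × (6,130.00 Cr − 6,100.00 Cr) = 1,114.30 Cr + 33.72% × 30.00 Cr = 1,124.42 Cr
Retirement Security Contribution: cap 235,830.00 Cr − YTD 233,375.00 Cr = 2,455.00 Cr subject; 3% × 2,455.00 Cr = 73.65 Cr
Total: 1,124.42 Cr + 73.65 Cr = 1,198.07 Cr

1,198.07 Cr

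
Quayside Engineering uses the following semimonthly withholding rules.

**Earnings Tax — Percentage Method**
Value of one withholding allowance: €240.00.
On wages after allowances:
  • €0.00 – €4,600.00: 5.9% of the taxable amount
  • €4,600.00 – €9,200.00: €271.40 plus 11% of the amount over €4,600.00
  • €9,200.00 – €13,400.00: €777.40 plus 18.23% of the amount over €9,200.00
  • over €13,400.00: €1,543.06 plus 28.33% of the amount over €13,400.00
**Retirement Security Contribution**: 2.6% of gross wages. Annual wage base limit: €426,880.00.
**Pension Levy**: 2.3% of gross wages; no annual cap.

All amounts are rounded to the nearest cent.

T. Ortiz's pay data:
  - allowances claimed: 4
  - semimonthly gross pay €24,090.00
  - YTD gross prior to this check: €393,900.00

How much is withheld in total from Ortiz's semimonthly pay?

€5,479.98

Earnings Tax: taxable = €24,090.00 − 4×€240.00 = €23,130.00
  €1,543.06 + 28.33% × (€23,130.00 − €13,400.00) = €1,543.06 + 28.33% × €9,730.00 = €4,299.57
Retirement Security Contribution: 2.6% × €24,090.00 = €626.34
Pension Levy: 2.3% × €24,090.00 = €554.07
Total: €4,299.57 + €626.34 + €554.07 = €5,479.98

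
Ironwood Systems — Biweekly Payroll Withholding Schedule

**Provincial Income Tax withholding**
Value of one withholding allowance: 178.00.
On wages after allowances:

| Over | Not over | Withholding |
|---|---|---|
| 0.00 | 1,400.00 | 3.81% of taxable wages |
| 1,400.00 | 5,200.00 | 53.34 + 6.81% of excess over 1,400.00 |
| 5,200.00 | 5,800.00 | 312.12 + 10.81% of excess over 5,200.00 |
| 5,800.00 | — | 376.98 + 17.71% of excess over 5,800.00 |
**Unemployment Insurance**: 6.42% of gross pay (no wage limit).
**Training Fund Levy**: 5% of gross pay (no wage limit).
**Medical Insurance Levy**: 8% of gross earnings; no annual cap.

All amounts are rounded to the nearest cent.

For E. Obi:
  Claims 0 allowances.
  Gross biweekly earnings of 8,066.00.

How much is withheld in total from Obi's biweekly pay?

2,344.71

Provincial Income Tax: taxable = 8,066.00
  376.98 + 17.71% × (8,066.00 − 5,800.00) = 376.98 + 17.71% × 2,266.00 = 778.29
Unemployment Insurance: 6.42% × 8,066.00 = 517.84
Training Fund Levy: 5% × 8,066.00 = 403.30
Medical Insurance Levy: 8% × 8,066.00 = 645.28
Total: 778.29 + 517.84 + 403.30 + 645.28 = 2,344.71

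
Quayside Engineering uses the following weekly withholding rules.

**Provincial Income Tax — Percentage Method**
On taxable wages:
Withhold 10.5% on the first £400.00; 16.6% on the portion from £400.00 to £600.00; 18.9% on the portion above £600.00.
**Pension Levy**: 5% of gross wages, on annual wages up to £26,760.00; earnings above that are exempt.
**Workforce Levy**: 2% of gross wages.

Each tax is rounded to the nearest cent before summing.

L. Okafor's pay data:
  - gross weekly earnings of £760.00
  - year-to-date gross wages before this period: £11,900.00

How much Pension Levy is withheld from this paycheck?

£38.00

Pension Levy: 5% × £760.00 = £38.00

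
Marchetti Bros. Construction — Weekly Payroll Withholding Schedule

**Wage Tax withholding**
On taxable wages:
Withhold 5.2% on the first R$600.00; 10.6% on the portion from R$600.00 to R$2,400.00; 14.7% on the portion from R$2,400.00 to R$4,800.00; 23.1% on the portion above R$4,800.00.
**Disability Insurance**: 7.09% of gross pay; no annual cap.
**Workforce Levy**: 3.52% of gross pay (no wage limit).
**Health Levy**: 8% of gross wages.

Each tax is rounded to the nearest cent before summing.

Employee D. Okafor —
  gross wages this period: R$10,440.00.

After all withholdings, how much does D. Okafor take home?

R$6,619.47

Wage Tax: taxable = R$10,440.00
  R$574.80 + 23.1% × (R$10,440.00 − R$4,800.00) = R$574.80 + 23.1% × R$5,640.00 = R$1,877.64
Disability Insurance: 7.09% × R$10,440.00 = R$740.20
Workforce Levy: 3.52% × R$10,440.00 = R$367.49
Health Levy: 8% × R$10,440.00 = R$835.20
Total withheld: R$1,877.64 + R$740.20 + R$367.49 + R$835.20 = R$3,820.53
Net pay: R$10,440.00 − R$3,820.53 = R$6,619.47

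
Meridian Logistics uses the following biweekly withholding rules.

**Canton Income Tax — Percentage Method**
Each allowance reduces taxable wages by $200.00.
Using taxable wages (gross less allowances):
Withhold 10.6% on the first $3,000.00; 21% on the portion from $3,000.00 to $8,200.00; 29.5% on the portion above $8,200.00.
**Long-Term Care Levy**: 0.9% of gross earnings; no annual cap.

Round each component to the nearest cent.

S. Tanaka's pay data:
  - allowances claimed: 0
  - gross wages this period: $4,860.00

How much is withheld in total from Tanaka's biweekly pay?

$752.34

Canton Income Tax: taxable = $4,860.00
  $318.00 + 21% × ($4,860.00 − $3,000.00) = $318.00 + 21% × $1,860.00 = $708.60
Long-Term Care Levy: 0.9% × $4,860.00 = $43.74
Total: $708.60 + $43.74 = $752.34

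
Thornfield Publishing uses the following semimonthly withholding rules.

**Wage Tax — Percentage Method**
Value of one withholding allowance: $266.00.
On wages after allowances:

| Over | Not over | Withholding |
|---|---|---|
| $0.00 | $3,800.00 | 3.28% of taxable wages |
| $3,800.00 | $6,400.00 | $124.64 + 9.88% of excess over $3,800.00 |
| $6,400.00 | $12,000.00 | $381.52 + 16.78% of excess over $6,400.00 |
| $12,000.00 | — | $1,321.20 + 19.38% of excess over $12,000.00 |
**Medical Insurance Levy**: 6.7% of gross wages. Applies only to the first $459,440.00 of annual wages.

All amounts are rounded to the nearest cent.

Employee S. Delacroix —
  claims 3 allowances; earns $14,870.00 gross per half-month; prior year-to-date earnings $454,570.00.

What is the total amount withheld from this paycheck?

$2,049.04

Wage Tax: taxable = $14,870.00 − 3×$266.00 = $14,072.00
  $1,321.20 + 19.38% × ($14,072.00 − $12,000.00) = $1,321.20 + 19.38% × $2,072.00 = $1,722.75
Medical Insurance Levy: cap $459,440.00 − YTD $454,570.00 = $4,870.00 subject; 6.7% × $4,870.00 = $326.29
Total: $1,722.75 + $326.29 = $2,049.04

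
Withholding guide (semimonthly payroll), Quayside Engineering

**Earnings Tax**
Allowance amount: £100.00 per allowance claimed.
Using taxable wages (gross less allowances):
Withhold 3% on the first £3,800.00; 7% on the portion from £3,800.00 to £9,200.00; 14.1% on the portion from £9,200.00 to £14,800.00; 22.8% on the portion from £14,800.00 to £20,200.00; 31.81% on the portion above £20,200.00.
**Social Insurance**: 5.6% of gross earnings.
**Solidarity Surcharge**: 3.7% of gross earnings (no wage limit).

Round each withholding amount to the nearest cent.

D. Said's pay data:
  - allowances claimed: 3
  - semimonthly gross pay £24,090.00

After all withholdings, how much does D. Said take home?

Earnings Tax: taxable = £24,090.00 − 3×£100.00 = £23,790.00
  £2,512.80 + 31.81% × (£23,790.00 − £20,200.00) = £2,512.80 + 31.81% × £3,590.00 = £3,654.78
Social Insurance: 5.6% × £24,090.00 = £1,349.04
Solidarity Surcharge: 3.7% × £24,090.00 = £891.33
Total withheld: £3,654.78 + £1,349.04 + £891.33 = £5,895.15
Net pay: £24,090.00 − £5,895.15 = £18,194.85

£18,194.85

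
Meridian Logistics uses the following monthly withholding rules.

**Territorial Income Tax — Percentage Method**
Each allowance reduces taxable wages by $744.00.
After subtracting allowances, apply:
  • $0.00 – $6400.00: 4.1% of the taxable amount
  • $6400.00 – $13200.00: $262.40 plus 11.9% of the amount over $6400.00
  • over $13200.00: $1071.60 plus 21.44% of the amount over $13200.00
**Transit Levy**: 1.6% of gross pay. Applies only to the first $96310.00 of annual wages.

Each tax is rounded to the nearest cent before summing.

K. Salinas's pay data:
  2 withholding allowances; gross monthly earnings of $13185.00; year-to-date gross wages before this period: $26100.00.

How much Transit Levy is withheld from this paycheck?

$210.96

Transit Levy: 1.6% × $13185.00 = $210.96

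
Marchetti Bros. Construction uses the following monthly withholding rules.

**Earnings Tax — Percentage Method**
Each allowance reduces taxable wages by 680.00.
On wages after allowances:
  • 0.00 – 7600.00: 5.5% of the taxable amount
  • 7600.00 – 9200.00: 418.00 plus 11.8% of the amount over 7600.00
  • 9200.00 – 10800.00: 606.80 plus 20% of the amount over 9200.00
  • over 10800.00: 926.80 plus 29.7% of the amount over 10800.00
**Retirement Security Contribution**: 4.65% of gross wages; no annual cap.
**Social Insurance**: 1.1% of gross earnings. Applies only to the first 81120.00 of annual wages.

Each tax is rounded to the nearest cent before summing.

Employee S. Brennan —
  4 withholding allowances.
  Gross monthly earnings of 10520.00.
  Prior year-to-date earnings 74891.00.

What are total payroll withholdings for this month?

999.30

Earnings Tax: taxable = 10520.00 − 4×680.00 = 7800.00
  418.00 + 11.8% × (7800.00 − 7600.00) = 418.00 + 11.8% × 200.00 = 441.60
Retirement Security Contribution: 4.65% × 10520.00 = 489.18
Social Insurance: cap 81120.00 − YTD 74891.00 = 6229.00 subject; 1.1% × 6229.00 = 68.52
Total: 441.60 + 489.18 + 68.52 = 999.30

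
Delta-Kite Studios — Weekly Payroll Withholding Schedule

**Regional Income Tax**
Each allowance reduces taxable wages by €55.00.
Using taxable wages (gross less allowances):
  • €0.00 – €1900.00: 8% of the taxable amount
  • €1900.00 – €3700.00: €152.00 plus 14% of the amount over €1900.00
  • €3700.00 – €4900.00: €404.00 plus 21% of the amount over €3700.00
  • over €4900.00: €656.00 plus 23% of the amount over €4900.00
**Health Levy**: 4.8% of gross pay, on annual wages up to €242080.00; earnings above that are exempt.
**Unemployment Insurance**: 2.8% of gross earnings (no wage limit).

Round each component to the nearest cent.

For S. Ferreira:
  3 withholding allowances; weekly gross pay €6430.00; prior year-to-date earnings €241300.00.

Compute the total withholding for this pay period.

Regional Income Tax: taxable = €6430.00 − 3×€55.00 = €6265.00
  €656.00 + 23% × (€6265.00 − €4900.00) = €656.00 + 23% × €1365.00 = €969.95
Health Levy: cap €242080.00 − YTD €241300.00 = €780.00 subject; 4.8% × €780.00 = €37.44
Unemployment Insurance: 2.8% × €6430.00 = €180.04
Total: €969.95 + €37.44 + €180.04 = €1187.43

€1187.43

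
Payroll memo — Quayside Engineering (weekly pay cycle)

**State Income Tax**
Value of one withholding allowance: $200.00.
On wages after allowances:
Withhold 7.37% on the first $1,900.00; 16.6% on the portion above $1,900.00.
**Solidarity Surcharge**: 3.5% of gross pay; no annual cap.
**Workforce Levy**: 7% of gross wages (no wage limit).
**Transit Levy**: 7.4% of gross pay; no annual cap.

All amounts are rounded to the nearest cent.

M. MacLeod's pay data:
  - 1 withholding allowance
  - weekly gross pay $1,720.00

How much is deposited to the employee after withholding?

State Income Tax: taxable = $1,720.00 − 1×$200.00 = $1,520.00
  7.37% × $1,520.00 = $112.02
Solidarity Surcharge: 3.5% × $1,720.00 = $60.20
Workforce Levy: 7% × $1,720.00 = $120.40
Transit Levy: 7.4% × $1,720.00 = $127.28
Total withheld: $112.02 + $60.20 + $120.40 + $127.28 = $419.90
Net pay: $1,720.00 − $419.90 = $1,300.10

$1,300.10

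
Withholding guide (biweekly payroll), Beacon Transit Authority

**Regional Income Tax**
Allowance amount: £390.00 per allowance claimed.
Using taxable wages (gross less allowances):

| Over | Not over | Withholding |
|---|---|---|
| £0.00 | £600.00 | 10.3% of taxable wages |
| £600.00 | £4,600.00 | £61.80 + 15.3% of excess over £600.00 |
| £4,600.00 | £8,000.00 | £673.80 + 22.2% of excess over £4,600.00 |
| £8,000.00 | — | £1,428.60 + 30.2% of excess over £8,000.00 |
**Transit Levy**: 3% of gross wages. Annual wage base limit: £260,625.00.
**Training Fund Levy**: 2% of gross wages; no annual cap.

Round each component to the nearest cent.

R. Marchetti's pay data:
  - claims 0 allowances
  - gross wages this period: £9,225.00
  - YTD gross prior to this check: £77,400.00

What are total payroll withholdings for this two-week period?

£2,259.80

Regional Income Tax: taxable = £9,225.00
  £1,428.60 + 30.2% × (£9,225.00 − £8,000.00) = £1,428.60 + 30.2% × £1,225.00 = £1,798.55
Transit Levy: 3% × £9,225.00 = £276.75
Training Fund Levy: 2% × £9,225.00 = £184.50
Total: £1,798.55 + £276.75 + £184.50 = £2,259.80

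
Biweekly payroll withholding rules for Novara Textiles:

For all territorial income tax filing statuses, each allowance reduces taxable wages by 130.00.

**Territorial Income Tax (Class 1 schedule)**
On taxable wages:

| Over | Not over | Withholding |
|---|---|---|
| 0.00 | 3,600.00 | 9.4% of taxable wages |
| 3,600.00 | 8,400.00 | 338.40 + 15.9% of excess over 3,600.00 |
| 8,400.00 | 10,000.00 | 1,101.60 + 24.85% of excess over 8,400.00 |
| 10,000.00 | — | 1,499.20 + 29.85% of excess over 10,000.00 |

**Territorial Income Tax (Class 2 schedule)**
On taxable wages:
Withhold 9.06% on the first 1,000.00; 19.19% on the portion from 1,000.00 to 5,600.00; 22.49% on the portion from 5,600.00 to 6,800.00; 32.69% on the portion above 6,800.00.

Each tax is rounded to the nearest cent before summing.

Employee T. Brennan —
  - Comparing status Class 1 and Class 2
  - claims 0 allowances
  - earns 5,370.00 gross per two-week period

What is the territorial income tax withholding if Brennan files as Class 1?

Territorial Income Tax (Class 1): taxable = 5,370.00
  338.40 + 15.9% × (5,370.00 − 3,600.00) = 338.40 + 15.9% × 1,770.00 = 619.83

619.83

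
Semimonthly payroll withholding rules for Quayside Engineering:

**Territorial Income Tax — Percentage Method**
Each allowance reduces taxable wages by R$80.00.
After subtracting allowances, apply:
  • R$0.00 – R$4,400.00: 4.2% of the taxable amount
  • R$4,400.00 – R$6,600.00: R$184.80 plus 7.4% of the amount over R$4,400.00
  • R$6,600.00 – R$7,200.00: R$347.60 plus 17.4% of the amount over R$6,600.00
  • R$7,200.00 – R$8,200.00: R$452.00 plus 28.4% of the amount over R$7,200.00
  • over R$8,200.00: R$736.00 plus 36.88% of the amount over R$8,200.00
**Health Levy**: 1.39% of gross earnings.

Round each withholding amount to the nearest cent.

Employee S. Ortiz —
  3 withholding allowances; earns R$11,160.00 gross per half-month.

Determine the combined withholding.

R$1,894.26

Territorial Income Tax: taxable = R$11,160.00 − 3×R$80.00 = R$10,920.00
  R$736.00 + 36.88% × (R$10,920.00 − R$8,200.00) = R$736.00 + 36.88% × R$2,720.00 = R$1,739.14
Health Levy: 1.39% × R$11,160.00 = R$155.12
Total: R$1,739.14 + R$155.12 = R$1,894.26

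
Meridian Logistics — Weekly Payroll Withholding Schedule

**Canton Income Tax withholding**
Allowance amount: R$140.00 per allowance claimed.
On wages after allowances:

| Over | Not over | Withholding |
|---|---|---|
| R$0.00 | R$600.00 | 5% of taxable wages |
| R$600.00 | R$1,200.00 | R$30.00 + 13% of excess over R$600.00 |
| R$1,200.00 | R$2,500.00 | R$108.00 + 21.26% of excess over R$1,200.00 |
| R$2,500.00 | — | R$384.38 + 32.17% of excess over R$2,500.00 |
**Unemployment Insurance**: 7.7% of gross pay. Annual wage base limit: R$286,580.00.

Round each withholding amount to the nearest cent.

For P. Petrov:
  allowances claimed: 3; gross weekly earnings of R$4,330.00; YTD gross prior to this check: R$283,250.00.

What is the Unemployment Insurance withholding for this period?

R$256.41

Unemployment Insurance: cap R$286,580.00 − YTD R$283,250.00 = R$3,330.00 subject; 7.7% × R$3,330.00 = R$256.41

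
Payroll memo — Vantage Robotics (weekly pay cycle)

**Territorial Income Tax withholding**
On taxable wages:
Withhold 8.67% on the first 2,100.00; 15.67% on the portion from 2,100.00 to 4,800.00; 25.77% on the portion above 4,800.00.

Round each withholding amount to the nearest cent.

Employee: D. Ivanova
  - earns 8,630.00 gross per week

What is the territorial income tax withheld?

Territorial Income Tax: taxable = 8,630.00
  605.16 + 25.77% × (8,630.00 − 4,800.00) = 605.16 + 25.77% × 3,830.00 = 1,592.15

1,592.15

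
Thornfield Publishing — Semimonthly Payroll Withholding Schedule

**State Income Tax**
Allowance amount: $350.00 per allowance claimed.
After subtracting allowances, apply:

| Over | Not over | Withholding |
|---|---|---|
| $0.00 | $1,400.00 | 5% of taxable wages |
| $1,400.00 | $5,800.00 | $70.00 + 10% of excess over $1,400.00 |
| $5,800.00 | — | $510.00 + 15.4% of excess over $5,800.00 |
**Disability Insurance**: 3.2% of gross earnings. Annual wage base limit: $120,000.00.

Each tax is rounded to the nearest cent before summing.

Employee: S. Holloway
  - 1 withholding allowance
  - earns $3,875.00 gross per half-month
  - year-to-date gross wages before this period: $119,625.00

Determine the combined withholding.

State Income Tax: taxable = $3,875.00 − 1×$350.00 = $3,525.00
  $70.00 + 10% × ($3,525.00 − $1,400.00) = $70.00 + 10% × $2,125.00 = $282.50
Disability Insurance: cap $120,000.00 − YTD $119,625.00 = $375.00 subject; 3.2% × $375.00 = $12.00
Total: $282.50 + $12.00 = $294.50

$294.50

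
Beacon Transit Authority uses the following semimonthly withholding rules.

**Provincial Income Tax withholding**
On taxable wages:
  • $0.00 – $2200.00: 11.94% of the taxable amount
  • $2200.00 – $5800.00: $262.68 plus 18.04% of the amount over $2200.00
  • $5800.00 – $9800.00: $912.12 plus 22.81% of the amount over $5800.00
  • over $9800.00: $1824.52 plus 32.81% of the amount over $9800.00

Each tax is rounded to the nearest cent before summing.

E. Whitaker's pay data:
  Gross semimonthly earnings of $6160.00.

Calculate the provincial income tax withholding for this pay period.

Provincial Income Tax: taxable = $6160.00
  $912.12 + 22.81% × ($6160.00 − $5800.00) = $912.12 + 22.81% × $360.00 = $994.24

$994.24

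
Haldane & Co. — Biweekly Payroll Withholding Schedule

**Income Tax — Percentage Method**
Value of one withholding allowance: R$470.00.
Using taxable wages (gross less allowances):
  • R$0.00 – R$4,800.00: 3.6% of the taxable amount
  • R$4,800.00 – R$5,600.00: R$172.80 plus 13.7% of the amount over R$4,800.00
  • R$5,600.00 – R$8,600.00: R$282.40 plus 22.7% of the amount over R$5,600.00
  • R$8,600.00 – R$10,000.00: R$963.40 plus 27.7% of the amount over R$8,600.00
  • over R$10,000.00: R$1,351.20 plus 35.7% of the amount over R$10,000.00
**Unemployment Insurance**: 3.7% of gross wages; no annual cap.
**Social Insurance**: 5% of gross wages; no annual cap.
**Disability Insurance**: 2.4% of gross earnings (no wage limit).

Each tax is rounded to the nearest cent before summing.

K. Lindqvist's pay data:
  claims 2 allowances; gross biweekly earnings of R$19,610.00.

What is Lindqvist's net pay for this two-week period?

Income Tax: taxable = R$19,610.00 − 2×R$470.00 = R$18,670.00
  R$1,351.20 + 35.7% × (R$18,670.00 − R$10,000.00) = R$1,351.20 + 35.7% × R$8,670.00 = R$4,446.39
Unemployment Insurance: 3.7% × R$19,610.00 = R$725.57
Social Insurance: 5% × R$19,610.00 = R$980.50
Disability Insurance: 2.4% × R$19,610.00 = R$470.64
Total withheld: R$4,446.39 + R$725.57 + R$980.50 + R$470.64 = R$6,623.10
Net pay: R$19,610.00 − R$6,623.10 = R$12,986.90

R$12,986.90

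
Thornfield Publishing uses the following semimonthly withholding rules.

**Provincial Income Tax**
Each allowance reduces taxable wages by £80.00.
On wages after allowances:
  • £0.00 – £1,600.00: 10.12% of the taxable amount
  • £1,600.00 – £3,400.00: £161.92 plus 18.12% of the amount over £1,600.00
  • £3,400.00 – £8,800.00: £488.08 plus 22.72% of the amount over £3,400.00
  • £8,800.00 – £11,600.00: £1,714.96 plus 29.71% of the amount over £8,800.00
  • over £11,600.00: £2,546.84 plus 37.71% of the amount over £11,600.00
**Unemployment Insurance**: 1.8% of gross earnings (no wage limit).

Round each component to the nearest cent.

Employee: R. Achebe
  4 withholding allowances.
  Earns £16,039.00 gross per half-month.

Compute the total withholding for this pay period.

£4,388.81

Provincial Income Tax: taxable = £16,039.00 − 4×£80.00 = £15,719.00
  £2,546.84 + 37.71% × (£15,719.00 − £11,600.00) = £2,546.84 + 37.71% × £4,119.00 = £4,100.11
Unemployment Insurance: 1.8% × £16,039.00 = £288.70
Total: £4,100.11 + £288.70 = £4,388.81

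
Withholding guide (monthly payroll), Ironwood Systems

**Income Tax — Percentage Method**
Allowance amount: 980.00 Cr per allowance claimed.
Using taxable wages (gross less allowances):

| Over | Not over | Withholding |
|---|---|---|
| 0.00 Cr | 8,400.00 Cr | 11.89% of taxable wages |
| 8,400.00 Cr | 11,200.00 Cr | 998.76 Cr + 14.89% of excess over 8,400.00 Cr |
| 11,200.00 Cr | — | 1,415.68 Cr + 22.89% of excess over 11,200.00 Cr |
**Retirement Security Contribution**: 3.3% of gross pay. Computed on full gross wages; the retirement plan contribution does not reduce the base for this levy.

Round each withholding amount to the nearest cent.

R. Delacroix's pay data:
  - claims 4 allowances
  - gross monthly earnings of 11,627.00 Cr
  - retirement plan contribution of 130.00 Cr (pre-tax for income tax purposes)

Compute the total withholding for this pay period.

1,284.60 Cr

Income Tax: taxable = 11,627.00 Cr − 130.00 Cr − 4×980.00 Cr = 7,577.00 Cr
  11.89% × 7,577.00 Cr = 900.91 Cr
Retirement Security Contribution: 3.3% × 11,627.00 Cr = 383.69 Cr
Total: 900.91 Cr + 383.69 Cr = 1,284.60 Cr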